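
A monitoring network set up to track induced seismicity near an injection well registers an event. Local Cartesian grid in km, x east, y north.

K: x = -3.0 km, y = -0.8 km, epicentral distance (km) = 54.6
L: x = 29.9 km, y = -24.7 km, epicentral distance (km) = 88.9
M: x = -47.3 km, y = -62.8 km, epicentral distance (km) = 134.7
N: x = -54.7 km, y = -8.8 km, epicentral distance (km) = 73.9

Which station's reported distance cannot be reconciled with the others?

M

Solve using three stations at a time. Using K, L, N (subtract circle equations pairwise → linear system) gives (x, y) ≈ (-13.8, 52.8).
Distances from that point to each station vs reported:
  K: calculated 54.6 vs reported 54.6 → residual 0.0 km
  L: calculated 88.9 vs reported 88.9 → residual 0.0 km
  M: calculated 120.3 vs reported 134.7 → residual 14.4 km
  N: calculated 73.9 vs reported 73.9 → residual 0.0 km
K, L, N are mutually consistent (residuals ≈ 0); M is off by 14.4 km.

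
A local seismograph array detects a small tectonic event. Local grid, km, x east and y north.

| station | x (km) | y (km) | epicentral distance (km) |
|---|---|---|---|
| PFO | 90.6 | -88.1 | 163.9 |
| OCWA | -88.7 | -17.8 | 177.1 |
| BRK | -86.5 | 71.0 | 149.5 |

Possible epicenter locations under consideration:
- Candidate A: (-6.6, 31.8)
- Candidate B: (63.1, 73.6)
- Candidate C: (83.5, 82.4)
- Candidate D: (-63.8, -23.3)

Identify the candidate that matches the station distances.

For each candidate, compare |candidate − station| to the reported distance:
Candidate A: residuals PFO 9.6, OCWA 81.2, BRK 60.5 → max 81.2 km
Candidate B: residuals PFO 0.1, OCWA 0.1, BRK 0.1 → max 0.1 km
Candidate C: residuals PFO 6.7, OCWA 22.1, BRK 20.9 → max 22.1 km
Candidate D: residuals PFO 3.5, OCWA 151.6, BRK 52.5 → max 151.6 km
Only Candidate B has all residuals ≈ 0.

Candidate B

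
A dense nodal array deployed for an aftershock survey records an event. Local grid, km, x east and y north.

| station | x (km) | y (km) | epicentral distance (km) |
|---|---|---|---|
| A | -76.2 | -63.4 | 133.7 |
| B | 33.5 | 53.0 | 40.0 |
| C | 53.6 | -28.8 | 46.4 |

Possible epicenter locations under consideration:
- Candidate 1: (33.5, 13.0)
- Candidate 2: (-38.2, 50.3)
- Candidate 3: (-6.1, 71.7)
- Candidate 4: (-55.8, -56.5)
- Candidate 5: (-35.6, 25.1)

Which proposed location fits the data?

Candidate 1

For each candidate, compare |candidate − station| to the reported distance:
Candidate 1: residuals A 0.0, B 0.0, C 0.0 → max 0.0 km
Candidate 2: residuals A 13.8, B 31.8, C 74.8 → max 74.8 km
Candidate 3: residuals A 18.5, B 3.8, C 70.5 → max 70.5 km
Candidate 4: residuals A 112.2, B 101.3, C 66.5 → max 112.2 km
Candidate 5: residuals A 36.3, B 34.5, C 57.8 → max 57.8 km
Only Candidate 1 has all residuals ≈ 0.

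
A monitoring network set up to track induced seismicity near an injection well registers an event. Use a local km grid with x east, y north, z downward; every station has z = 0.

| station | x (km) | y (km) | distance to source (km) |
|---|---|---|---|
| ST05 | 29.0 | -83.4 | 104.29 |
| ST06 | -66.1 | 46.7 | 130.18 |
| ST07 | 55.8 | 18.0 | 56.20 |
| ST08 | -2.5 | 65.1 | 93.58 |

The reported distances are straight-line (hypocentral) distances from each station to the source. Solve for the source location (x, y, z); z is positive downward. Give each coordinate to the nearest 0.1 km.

x ≈ 44.9 km, y ≈ 4.7 km, depth ≈ 53.5 km

Each station gives a sphere (x−x_i)² + (y−y_i)² + z² = d_i² (stations at z=0).
Subtracting the ST05 sphere from ST06 and ST07: z² cancels, leaving linear equations in x and y:
-190.2 x + 260.2 y = -7316.89
53.6 x + 202.8 y = 3359.04
Solving: x ≈ 44.896, y ≈ 4.697 km (keep extra digits for the depth step; rounded: 44.9, 4.7).
Then from the ST05 sphere: z² = 104.29² − (x − 29.0)² − (y + 83.4)² with x = 44.896, y = 4.697, so z ≈ 53.504 ≈ 53.5 km.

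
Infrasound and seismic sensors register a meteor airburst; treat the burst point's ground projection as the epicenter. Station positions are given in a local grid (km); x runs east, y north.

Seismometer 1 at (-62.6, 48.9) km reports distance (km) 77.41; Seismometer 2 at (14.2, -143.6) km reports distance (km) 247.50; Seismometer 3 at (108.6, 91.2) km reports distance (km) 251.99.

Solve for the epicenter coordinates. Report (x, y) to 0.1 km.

Circle about each station: (x + 62.6)² + (y − 48.9)² = 77.41²; (x − 14.2)² + (y + 143.6)² = 247.50²; (x − 108.6)² + (y − 91.2)² = 251.99².
Subtracting pairs of circle equations eliminates x²+y² and gives linear equations (the radical axes):
153.6 x − 385.0 y = -40751.31
342.4 x + 84.6 y = -43705.22
Solving the 2×2 system: x ≈ -140.0, y ≈ 50.0 km.

(-140.0, 50.0)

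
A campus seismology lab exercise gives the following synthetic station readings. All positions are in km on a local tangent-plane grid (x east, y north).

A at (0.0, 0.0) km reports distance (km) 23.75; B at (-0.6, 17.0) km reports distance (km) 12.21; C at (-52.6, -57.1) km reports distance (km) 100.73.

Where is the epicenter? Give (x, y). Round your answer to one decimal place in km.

Circle about each station: x² + y² = 23.75²; (x + 0.6)² + (y − 17.0)² = 12.21²; (x + 52.6)² + (y + 57.1)² = 100.73².
Subtracting pairs of circle equations eliminates x²+y² and gives linear equations (the radical axes):
-1.2 x + 34.0 y = 704.34
-105.2 x − 114.2 y = -3555.30
Solving the 2×2 system: x ≈ 10.9, y ≈ 21.1 km.

x ≈ 10.9 km, y ≈ 21.1 km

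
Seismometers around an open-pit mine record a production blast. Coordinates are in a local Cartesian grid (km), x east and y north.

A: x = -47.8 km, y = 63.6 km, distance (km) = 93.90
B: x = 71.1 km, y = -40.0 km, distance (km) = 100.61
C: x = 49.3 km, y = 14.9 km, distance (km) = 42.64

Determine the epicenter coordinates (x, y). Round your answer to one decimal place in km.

45.9 km east, 57.4 km north

Circle about each station: (x + 47.8)² + (y − 63.6)² = 93.90²; (x − 71.1)² + (y + 40.0)² = 100.61²; (x − 49.3)² + (y − 14.9)² = 42.64².
Subtracting pairs of circle equations eliminates x²+y² and gives linear equations (the radical axes):
237.8 x − 207.2 y = -979.75
194.2 x − 97.4 y = 3321.74
Solving the 2×2 system: x ≈ 45.9, y ≈ 57.4 km.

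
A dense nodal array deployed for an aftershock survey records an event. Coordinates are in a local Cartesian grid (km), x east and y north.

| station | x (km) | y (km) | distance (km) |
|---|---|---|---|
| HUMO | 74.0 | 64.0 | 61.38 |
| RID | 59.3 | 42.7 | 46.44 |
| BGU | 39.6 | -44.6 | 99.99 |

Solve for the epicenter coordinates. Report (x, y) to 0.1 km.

Circle about each station: (x − 74.0)² + (y − 64.0)² = 61.38²; (x − 59.3)² + (y − 42.7)² = 46.44²; (x − 39.6)² + (y + 44.6)² = 99.99².
Subtracting pairs of circle equations eliminates x²+y² and gives linear equations (the radical axes):
-29.4 x − 42.6 y = -2621.39
-68.8 x − 217.2 y = -12245.18
Solving the 2×2 system: x ≈ 13.8, y ≈ 52.0 km.

13.8 km east, 52.0 km north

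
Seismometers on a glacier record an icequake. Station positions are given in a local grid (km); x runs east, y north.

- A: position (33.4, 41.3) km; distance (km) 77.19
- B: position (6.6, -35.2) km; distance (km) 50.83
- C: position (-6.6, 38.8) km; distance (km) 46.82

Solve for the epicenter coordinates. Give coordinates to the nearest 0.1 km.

Circle about each station: (x − 33.4)² + (y − 41.3)² = 77.19²; (x − 6.6)² + (y + 35.2)² = 50.83²; (x + 6.6)² + (y − 38.8)² = 46.82².
Subtracting the A equation from the B and C equations removes the quadratic terms:
-53.6 x − 153.0 y = 1835.96
-80.0 x − 5.0 y = 2493.93
Solving the 2×2 system: x ≈ -31.1, y ≈ -1.1 km.

x ≈ -31.1 km, y ≈ -1.1 km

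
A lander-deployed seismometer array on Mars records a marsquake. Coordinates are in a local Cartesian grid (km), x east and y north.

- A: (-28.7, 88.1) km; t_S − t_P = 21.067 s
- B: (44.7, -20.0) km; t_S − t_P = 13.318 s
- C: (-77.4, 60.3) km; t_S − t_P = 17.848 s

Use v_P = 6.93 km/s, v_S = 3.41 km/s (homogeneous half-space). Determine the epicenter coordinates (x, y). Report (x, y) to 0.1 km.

Distance from S−P lag: d = Δt · v_P v_S / (v_P − v_S) = Δt · (6.93·3.41)/(6.93−3.41) ≈ 6.7134·Δt.
So d_A = 141.43, d_B = 89.41, d_C = 119.82 km.
Circle about each station: (x + 28.7)² + (y − 88.1)² = 141.43²; (x − 44.7)² + (y + 20.0)² = 89.41²; (x + 77.4)² + (y − 60.3)² = 119.82².
Subtracting the A equation from the B and C equations removes the quadratic terms:
146.8 x − 216.2 y = 5821.09
-97.4 x − 55.6 y = 6687.16
Solving the 2×2 system: x ≈ -38.4, y ≈ -53.0 km.
Check against A (with the unrounded x, y): √((x + 28.7)²+(y − 88.1)²) = 141.43 ≈ 141.43 km. ✓

(-38.4, -53.0)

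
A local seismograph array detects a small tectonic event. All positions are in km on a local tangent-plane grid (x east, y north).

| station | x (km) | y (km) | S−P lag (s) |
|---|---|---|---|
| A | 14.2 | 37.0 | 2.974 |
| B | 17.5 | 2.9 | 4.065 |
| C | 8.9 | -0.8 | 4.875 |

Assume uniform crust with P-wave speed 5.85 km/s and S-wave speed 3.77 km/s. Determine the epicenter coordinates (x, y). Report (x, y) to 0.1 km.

Distance from S−P lag: d = Δt · v_P v_S / (v_P − v_S) = Δt · (5.85·3.77)/(5.85−3.77) ≈ 10.6031·Δt.
So d_A = 31.53, d_B = 43.10, d_C = 51.69 km.
Circle about each station: (x − 14.2)² + (y − 37.0)² = 31.53²; (x − 17.5)² + (y − 2.9)² = 43.10²; (x − 8.9)² + (y + 0.8)² = 51.69².
Subtracting the A equation from the B and C equations removes the quadratic terms:
6.6 x − 68.2 y = -2119.45
-10.6 x − 75.6 y = -3168.51
Solving the 2×2 system: x ≈ 45.7, y ≈ 35.5 km.
Check against A (with the unrounded x, y): √((x − 14.2)²+(y − 37.0)²) = 31.55 ≈ 31.53 km. ✓

45.7 km east, 35.5 km north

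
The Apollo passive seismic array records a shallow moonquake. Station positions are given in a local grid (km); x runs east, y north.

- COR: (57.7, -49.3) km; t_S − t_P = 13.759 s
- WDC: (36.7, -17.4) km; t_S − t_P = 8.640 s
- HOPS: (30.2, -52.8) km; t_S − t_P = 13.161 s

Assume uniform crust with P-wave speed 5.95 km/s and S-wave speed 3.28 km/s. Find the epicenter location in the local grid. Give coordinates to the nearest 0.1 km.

Distance from S−P lag: d = Δt · v_P v_S / (v_P − v_S) = Δt · (5.95·3.28)/(5.95−3.28) ≈ 7.3094·Δt.
So d_COR = 100.57, d_WDC = 63.15, d_HOPS = 96.20 km.
Circle about each station: (x − 57.7)² + (y + 49.3)² = 100.57²; (x − 36.7)² + (y + 17.4)² = 63.15²; (x − 30.2)² + (y + 52.8)² = 96.20².
Subtracting the COR equation from the WDC and HOPS equations removes the quadratic terms:
-42.0 x + 63.8 y = 2016.27
-55.0 x − 7.0 y = -1200.02
Solving the 2×2 system: x ≈ 16.4, y ≈ 42.4 km.
Check against COR (with the unrounded x, y): √((x − 57.7)²+(y + 49.3)²) = 100.57 ≈ 100.57 km. ✓

x ≈ 16.4 km, y ≈ 42.4 km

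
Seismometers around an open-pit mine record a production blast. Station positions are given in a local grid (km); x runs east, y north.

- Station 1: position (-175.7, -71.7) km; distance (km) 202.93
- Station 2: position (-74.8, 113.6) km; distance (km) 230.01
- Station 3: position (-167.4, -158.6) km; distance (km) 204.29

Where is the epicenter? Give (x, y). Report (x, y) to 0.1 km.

x ≈ 26.1 km, y ≈ -93.1 km

Circle about each station: (x + 175.7)² + (y + 71.7)² = 202.93²; (x + 74.8)² + (y − 113.6)² = 230.01²; (x + 167.4)² + (y + 158.6)² = 204.29².
Subtracting pairs of circle equations eliminates x²+y² and gives linear equations (the radical axes):
201.8 x + 370.6 y = -29235.40
16.6 x − 173.8 y = 16611.52
Solving the 2×2 system: x ≈ 26.1, y ≈ -93.1 km.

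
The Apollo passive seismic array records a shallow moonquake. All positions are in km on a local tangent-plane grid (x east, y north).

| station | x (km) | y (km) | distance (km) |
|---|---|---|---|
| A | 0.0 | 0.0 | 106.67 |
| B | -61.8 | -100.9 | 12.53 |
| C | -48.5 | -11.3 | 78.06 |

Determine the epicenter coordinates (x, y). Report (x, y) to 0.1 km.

Circle about each station: x² + y² = 106.67²; (x + 61.8)² + (y + 100.9)² = 12.53²; (x + 48.5)² + (y + 11.3)² = 78.06².
Subtracting the A equation from the B and C equations removes the quadratic terms:
-123.6 x − 201.8 y = 25221.54
-97.0 x − 22.6 y = 7765.07
Solving the 2×2 system: x ≈ -59.4, y ≈ -88.6 km.
Check against A (with the unrounded x, y): √(x²+y²) = 106.67 ≈ 106.67 km. ✓

x ≈ -59.4 km, y ≈ -88.6 km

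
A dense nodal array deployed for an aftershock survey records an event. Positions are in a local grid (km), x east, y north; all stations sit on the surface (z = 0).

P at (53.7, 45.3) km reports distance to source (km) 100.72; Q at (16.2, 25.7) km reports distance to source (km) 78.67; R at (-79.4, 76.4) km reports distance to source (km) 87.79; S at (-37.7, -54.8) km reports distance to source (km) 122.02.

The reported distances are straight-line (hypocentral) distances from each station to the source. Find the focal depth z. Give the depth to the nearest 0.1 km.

63.0 km

Each station gives a sphere (x−x_i)² + (y−y_i)² + z² = d_i² (stations at z=0).
Subtracting the P sphere from Q and R: z² cancels, leaving linear equations in x and y:
-75.0 x − 39.2 y = -57.30
-266.2 x + 62.2 y = 9642.97
Solving: x ≈ -24.797, y ≈ 48.906 km (keep extra digits for the depth step; rounded: -24.8, 48.9).
Then from the P sphere: z² = 100.72² − (x − 53.7)² − (y − 45.3)² with x = -24.797, y = 48.906, so z ≈ 63.006 ≈ 63.0 km.
Check against S (with the unrounded solution): distance 122.03 ≈ 122.02 km. ✓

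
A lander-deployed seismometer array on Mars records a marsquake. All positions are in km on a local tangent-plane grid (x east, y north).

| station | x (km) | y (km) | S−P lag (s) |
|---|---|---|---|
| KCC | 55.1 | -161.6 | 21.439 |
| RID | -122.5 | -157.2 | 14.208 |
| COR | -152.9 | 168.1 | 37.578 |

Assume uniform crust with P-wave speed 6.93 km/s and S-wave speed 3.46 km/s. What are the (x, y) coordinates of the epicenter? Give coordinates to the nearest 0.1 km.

Distance from S−P lag: d = Δt · v_P v_S / (v_P − v_S) = Δt · (6.93·3.46)/(6.93−3.46) ≈ 6.9100·Δt.
So d_KCC = 148.14, d_RID = 98.18, d_COR = 259.67 km.
Circle about each station: (x − 55.1)² + (y + 161.6)² = 148.14²; (x + 122.5)² + (y + 157.2)² = 98.18²; (x + 152.9)² + (y − 168.1)² = 259.67².
Subtracting pairs of circle equations eliminates x²+y² and gives linear equations (the radical axes):
-355.2 x + 8.8 y = 22873.67
-416.0 x + 659.4 y = -22997.60
Solving the 2×2 system: x ≈ -66.3, y ≈ -76.7 km.

(-66.3, -76.7)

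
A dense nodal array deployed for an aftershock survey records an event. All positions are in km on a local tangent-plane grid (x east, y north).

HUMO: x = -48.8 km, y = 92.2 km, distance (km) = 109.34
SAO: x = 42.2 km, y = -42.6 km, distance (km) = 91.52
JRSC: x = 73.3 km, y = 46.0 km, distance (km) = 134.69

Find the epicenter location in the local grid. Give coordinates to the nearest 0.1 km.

x ≈ -45.7 km, y ≈ -17.1 km

Circle about each station: (x + 48.8)² + (y − 92.2)² = 109.34²; (x − 42.2)² + (y + 42.6)² = 91.52²; (x − 73.3)² + (y − 46.0)² = 134.69².
Subtracting the HUMO equation from the SAO and JRSC equations removes the quadratic terms:
182.0 x − 269.6 y = -3707.35
244.2 x − 92.4 y = -9579.55
Solving the 2×2 system: x ≈ -45.7, y ≈ -17.1 km.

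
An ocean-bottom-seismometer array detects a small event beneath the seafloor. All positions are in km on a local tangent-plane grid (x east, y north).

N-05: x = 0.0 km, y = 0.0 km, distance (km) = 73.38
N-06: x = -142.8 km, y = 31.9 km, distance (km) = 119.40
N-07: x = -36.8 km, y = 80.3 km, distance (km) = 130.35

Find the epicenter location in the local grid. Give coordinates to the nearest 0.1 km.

-54.8 km east, -48.8 km north

Circle about each station: x² + y² = 73.38²; (x + 142.8)² + (y − 31.9)² = 119.40²; (x + 36.8)² + (y − 80.3)² = 130.35².
Subtracting the N-05 equation from the N-06 and N-07 equations removes the quadratic terms:
-285.6 x + 63.8 y = 12537.71
-73.6 x + 160.6 y = -3804.17
Solving the 2×2 system: x ≈ -54.8, y ≈ -48.8 km.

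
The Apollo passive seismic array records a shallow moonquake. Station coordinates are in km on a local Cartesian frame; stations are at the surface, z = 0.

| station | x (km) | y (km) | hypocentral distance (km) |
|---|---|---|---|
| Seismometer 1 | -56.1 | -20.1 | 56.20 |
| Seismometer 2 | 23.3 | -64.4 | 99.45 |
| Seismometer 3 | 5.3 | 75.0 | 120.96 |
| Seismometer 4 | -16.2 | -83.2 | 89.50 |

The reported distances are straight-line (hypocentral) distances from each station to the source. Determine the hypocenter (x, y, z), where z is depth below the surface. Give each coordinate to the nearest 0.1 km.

Each station gives a sphere (x−x_i)² + (y−y_i)² + z² = d_i² (stations at z=0).
Subtracting the Seismometer 1 sphere from Seismometer 2 and Seismometer 3: z² cancels, leaving linear equations in x and y:
158.8 x − 88.6 y = -5592.83
122.8 x + 190.2 y = -9371.01
Solving: x ≈ -46.102, y ≈ -19.504 km (keep extra digits for the depth step; rounded: -46.1, -19.5).
Then from the Seismometer 1 sphere: z² = 56.20² − (x + 56.1)² − (y + 20.1)² with x = -46.102, y = -19.504, so z ≈ 55.300 ≈ 55.3 km.
Check against Seismometer 4 (with the unrounded solution): distance 89.49 ≈ 89.50 km. ✓

x ≈ -46.1 km, y ≈ -19.5 km, depth ≈ 55.3 km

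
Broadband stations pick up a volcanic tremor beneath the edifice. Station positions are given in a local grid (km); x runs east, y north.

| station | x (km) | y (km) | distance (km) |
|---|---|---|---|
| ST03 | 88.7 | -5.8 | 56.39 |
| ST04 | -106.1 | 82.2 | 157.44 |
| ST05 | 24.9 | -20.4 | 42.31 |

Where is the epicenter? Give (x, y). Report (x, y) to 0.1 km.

Circle about each station: (x − 88.7)² + (y + 5.8)² = 56.39²; (x + 106.1)² + (y − 82.2)² = 157.44²; (x − 24.9)² + (y + 20.4)² = 42.31².
Subtracting pairs of circle equations eliminates x²+y² and gives linear equations (the radical axes):
-389.6 x + 176.0 y = -11494.80
-127.6 x − 29.2 y = -5475.46
Solving the 2×2 system: x ≈ 38.4, y ≈ 19.7 km.

38.4 km east, 19.7 km north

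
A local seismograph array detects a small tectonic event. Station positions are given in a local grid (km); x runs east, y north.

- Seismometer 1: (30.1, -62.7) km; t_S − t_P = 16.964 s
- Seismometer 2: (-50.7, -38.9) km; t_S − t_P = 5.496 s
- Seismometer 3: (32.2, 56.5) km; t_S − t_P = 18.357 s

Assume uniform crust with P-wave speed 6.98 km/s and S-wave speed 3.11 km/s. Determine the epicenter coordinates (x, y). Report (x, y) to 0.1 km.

Distance from S−P lag: d = Δt · v_P v_S / (v_P − v_S) = Δt · (6.98·3.11)/(6.98−3.11) ≈ 5.6093·Δt.
So d_Seismometer 1 = 95.16, d_Seismometer 2 = 30.83, d_Seismometer 3 = 102.97 km.
Circle about each station: (x − 30.1)² + (y + 62.7)² = 95.16²; (x + 50.7)² + (y + 38.9)² = 30.83²; (x − 32.2)² + (y − 56.5)² = 102.97².
Subtracting pairs of circle equations eliminates x²+y² and gives linear equations (the radical axes):
-161.6 x + 47.6 y = 7351.34
4.2 x + 238.4 y = -2155.61
Solving the 2×2 system: x ≈ -47.9, y ≈ -8.2 km.

(-47.9, -8.2)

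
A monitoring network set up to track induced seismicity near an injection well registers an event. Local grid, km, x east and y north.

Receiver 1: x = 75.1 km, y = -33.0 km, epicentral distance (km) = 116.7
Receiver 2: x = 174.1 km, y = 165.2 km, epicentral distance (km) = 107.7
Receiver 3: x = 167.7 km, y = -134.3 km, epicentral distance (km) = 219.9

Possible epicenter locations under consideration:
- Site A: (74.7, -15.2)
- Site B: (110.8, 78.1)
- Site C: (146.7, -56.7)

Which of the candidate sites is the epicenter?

Site B

For each candidate, compare |candidate − station| to the reported distance:
Site A: residuals Receiver 1 98.9, Receiver 2 98.3, Receiver 3 68.8 → max 98.9 km
Site B: residuals Receiver 1 0.0, Receiver 2 0.0, Receiver 3 0.0 → max 0.0 km
Site C: residuals Receiver 1 41.3, Receiver 2 115.9, Receiver 3 139.5 → max 139.5 km
Only Site B has all residuals ≈ 0.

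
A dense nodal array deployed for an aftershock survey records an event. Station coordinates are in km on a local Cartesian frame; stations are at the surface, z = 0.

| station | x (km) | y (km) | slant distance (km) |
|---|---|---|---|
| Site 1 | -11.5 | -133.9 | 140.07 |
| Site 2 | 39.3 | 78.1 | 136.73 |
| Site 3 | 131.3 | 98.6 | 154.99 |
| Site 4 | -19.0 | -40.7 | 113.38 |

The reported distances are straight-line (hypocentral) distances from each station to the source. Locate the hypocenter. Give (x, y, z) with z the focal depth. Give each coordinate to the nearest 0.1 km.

Each station gives a sphere (x−x_i)² + (y−y_i)² + z² = d_i² (stations at z=0).
Subtracting the Site 1 sphere from Site 2 and Site 3: z² cancels, leaving linear equations in x and y:
101.6 x + 424.0 y = -9492.85
285.6 x + 465.0 y = 4497.89
Solving: x ≈ 85.596, y ≈ -42.899 km (keep extra digits for the depth step; rounded: 85.6, -42.9).
Then from the Site 1 sphere: z² = 140.07² − (x + 11.5)² − (y + 133.9)² with x = 85.596, y = -42.899, so z ≈ 43.713 ≈ 43.7 km.

x ≈ 85.6 km, y ≈ -42.9 km, depth ≈ 43.7 km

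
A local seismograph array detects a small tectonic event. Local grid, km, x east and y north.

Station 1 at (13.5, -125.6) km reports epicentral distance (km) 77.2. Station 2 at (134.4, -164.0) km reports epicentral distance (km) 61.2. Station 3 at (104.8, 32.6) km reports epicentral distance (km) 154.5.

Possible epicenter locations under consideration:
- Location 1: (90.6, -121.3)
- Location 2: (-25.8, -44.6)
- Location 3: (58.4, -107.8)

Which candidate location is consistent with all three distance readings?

For each candidate, compare |candidate − station| to the reported distance:
Location 1: residuals Station 1 0.0, Station 2 0.0, Station 3 0.1 → max 0.1 km
Location 2: residuals Station 1 12.8, Station 2 138.6, Station 3 2.8 → max 138.6 km
Location 3: residuals Station 1 28.9, Station 2 33.3, Station 3 6.6 → max 33.3 km
Only Location 1 has all residuals ≈ 0.

Location 1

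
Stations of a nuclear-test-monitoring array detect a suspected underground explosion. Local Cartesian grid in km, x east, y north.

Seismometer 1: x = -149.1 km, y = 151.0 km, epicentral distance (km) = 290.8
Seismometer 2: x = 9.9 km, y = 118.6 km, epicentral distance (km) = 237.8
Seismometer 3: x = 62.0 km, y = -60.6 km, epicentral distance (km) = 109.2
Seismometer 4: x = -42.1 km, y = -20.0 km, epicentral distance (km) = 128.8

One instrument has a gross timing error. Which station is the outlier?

Solve using three stations at a time. Using Seismometer 1, Seismometer 2, Seismometer 3 (subtract circle equations pairwise → linear system) gives (x, y) ≈ (-32.5, -115.4).
Distances from that point to each station vs reported:
  Seismometer 1: calculated 290.8 vs reported 290.8 → residual 0.0 km
  Seismometer 2: calculated 237.8 vs reported 237.8 → residual 0.0 km
  Seismometer 3: calculated 109.2 vs reported 109.2 → residual 0.0 km
  Seismometer 4: calculated 95.9 vs reported 128.8 → residual 32.9 km
Seismometer 1, Seismometer 2, Seismometer 3 are mutually consistent (residuals ≈ 0); Seismometer 4 is off by 32.9 km.

Seismometer 4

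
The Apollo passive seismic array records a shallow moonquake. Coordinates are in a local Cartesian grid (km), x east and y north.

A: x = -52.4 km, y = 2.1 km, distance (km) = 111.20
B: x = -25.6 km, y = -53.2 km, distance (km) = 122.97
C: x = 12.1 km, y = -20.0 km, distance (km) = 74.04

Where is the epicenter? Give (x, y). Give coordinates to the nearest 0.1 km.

Circle about each station: (x + 52.4)² + (y − 2.1)² = 111.20²; (x + 25.6)² + (y + 53.2)² = 122.97²; (x − 12.1)² + (y + 20.0)² = 74.04².
Subtracting the A equation from the B and C equations removes the quadratic terms:
53.6 x − 110.6 y = -2020.75
129.0 x − 44.2 y = 4679.76
Solving the 2×2 system: x ≈ 51.0, y ≈ 43.0 km.
Check against A (with the unrounded x, y): √((x + 52.4)²+(y − 2.1)²) = 111.20 ≈ 111.20 km. ✓

51.0 km east, 43.0 km north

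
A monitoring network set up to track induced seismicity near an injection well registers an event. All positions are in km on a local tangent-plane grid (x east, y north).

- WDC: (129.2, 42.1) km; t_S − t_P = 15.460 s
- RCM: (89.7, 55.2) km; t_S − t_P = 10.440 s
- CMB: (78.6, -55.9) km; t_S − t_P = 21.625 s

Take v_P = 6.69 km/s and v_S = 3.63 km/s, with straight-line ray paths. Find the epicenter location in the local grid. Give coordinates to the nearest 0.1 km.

(25.2, 107.2)

Distance from S−P lag: d = Δt · v_P v_S / (v_P − v_S) = Δt · (6.69·3.63)/(6.69−3.63) ≈ 7.9362·Δt.
So d_WDC = 122.69, d_RCM = 82.85, d_CMB = 171.62 km.
Circle about each station: (x − 129.2)² + (y − 42.1)² = 122.69²; (x − 89.7)² + (y − 55.2)² = 82.85²; (x − 78.6)² + (y + 55.9)² = 171.62².
Subtracting pairs of circle equations eliminates x²+y² and gives linear equations (the radical axes):
-79.0 x + 26.2 y = 816.79
-101.2 x − 196.0 y = -23562.87
Solving the 2×2 system: x ≈ 25.2, y ≈ 107.2 km.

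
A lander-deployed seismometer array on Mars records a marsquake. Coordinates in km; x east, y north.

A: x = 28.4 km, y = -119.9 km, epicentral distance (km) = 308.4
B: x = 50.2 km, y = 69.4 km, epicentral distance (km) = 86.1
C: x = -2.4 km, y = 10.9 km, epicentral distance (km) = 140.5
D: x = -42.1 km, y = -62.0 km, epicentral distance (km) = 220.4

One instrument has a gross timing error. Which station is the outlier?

A

Solve using three stations at a time. Using B, C, D (subtract circle equations pairwise → linear system) gives (x, y) ≈ (19.4, 149.5).
Distances from that point to each station vs reported:
  A: calculated 269.6 vs reported 308.4 → residual 38.8 km
  B: calculated 85.8 vs reported 86.1 → residual 0.3 km
  C: calculated 140.3 vs reported 140.5 → residual 0.2 km
  D: calculated 220.3 vs reported 220.4 → residual 0.1 km
B, C, D are mutually consistent (residuals ≈ 0); A is off by 38.8 km.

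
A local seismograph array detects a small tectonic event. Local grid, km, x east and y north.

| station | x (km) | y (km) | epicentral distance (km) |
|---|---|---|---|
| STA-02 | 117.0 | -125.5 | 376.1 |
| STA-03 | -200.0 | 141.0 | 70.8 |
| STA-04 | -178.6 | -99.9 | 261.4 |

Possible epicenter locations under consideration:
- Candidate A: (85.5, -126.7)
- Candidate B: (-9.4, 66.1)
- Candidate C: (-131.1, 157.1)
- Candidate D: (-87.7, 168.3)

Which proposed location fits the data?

Candidate C

For each candidate, compare |candidate − station| to the reported distance:
Candidate A: residuals STA-02 344.6, STA-03 320.6, STA-04 4.1 → max 344.6 km
Candidate B: residuals STA-02 146.6, STA-03 134.0, STA-04 24.4 → max 146.6 km
Candidate C: residuals STA-02 0.0, STA-03 0.0, STA-04 0.0 → max 0.0 km
Candidate D: residuals STA-02 18.0, STA-03 44.8, STA-04 21.8 → max 44.8 km
Only Candidate C has all residuals ≈ 0.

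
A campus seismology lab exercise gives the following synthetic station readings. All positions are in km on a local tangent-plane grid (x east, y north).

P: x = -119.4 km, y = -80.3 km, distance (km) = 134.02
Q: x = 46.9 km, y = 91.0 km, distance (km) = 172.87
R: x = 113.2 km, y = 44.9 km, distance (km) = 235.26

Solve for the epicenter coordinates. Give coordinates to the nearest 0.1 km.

Circle about each station: (x + 119.4)² + (y + 80.3)² = 134.02²; (x − 46.9)² + (y − 91.0)² = 172.87²; (x − 113.2)² + (y − 44.9)² = 235.26².
Subtracting pairs of circle equations eliminates x²+y² and gives linear equations (the radical axes):
332.6 x + 342.6 y = -22146.52
465.2 x + 250.4 y = -43260.11
Solving the 2×2 system: x ≈ -121.9, y ≈ 53.7 km.

-121.9 km east, 53.7 km north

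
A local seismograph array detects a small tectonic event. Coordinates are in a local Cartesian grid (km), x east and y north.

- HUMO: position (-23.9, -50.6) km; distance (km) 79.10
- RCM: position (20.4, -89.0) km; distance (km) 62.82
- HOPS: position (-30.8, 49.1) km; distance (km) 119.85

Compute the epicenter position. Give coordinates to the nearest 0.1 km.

(53.8, -35.8)

Circle about each station: (x + 23.9)² + (y + 50.6)² = 79.10²; (x − 20.4)² + (y + 89.0)² = 62.82²; (x + 30.8)² + (y − 49.1)² = 119.85².
Subtracting the HUMO equation from the RCM and HOPS equations removes the quadratic terms:
88.6 x − 76.8 y = 7516.05
-13.8 x + 199.4 y = -7879.33
Solving the 2×2 system: x ≈ 53.8, y ≈ -35.8 km.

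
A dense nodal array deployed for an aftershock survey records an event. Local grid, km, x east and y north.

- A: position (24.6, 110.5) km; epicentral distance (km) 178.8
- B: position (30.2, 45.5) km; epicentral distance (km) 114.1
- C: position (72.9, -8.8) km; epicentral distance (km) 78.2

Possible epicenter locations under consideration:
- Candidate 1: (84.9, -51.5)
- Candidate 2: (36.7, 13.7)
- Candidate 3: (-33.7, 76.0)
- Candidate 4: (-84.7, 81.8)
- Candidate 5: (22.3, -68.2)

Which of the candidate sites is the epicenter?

Candidate 5

For each candidate, compare |candidate − station| to the reported distance:
Candidate 1: residuals A 5.9, B 2.7, C 33.8 → max 33.8 km
Candidate 2: residuals A 81.2, B 81.6, C 35.6 → max 81.6 km
Candidate 3: residuals A 111.1, B 43.3, C 58.0 → max 111.1 km
Candidate 4: residuals A 65.8, B 6.4, C 103.6 → max 103.6 km
Candidate 5: residuals A 0.1, B 0.1, C 0.2 → max 0.2 km
Only Candidate 5 has all residuals ≈ 0.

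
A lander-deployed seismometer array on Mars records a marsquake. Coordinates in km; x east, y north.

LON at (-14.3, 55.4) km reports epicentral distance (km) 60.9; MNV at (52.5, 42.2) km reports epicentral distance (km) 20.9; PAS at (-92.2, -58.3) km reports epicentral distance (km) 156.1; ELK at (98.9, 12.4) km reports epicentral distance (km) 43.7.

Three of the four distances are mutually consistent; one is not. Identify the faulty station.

ELK

Solve using three stations at a time. Using LON, MNV, PAS (subtract circle equations pairwise → linear system) gives (x, y) ≈ (39.1, 26.1).
Distances from that point to each station vs reported:
  LON: calculated 60.9 vs reported 60.9 → residual 0.0 km
  MNV: calculated 20.9 vs reported 20.9 → residual 0.0 km
  PAS: calculated 156.1 vs reported 156.1 → residual 0.0 km
  ELK: calculated 61.3 vs reported 43.7 → residual 17.6 km
LON, MNV, PAS are mutually consistent (residuals ≈ 0); ELK is off by 17.6 km.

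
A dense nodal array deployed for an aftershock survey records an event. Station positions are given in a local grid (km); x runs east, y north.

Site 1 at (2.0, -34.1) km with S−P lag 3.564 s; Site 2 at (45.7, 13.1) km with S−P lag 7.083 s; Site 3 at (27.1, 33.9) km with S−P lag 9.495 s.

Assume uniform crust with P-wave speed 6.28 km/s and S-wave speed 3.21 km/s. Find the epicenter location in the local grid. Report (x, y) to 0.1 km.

x ≈ 24.7 km, y ≈ -28.4 km

Distance from S−P lag: d = Δt · v_P v_S / (v_P − v_S) = Δt · (6.28·3.21)/(6.28−3.21) ≈ 6.5664·Δt.
So d_Site 1 = 23.40, d_Site 2 = 46.51, d_Site 3 = 62.35 km.
Circle about each station: (x − 2.0)² + (y + 34.1)² = 23.40²; (x − 45.7)² + (y − 13.1)² = 46.51²; (x − 27.1)² + (y − 33.9)² = 62.35².
Subtracting the Site 1 equation from the Site 2 and Site 3 equations removes the quadratic terms:
87.4 x + 94.4 y = -522.33
50.2 x + 136.0 y = -2623.15
Solving the 2×2 system: x ≈ 24.7, y ≈ -28.4 km.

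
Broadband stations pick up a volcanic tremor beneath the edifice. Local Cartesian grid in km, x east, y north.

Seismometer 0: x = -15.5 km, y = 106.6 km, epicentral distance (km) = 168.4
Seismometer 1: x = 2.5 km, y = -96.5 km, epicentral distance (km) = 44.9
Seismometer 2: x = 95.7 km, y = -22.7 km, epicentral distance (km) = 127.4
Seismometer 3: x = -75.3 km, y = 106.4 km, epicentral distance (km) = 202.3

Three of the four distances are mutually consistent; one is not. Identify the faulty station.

Seismometer 3

Solve using three stations at a time. Using Seismometer 0, Seismometer 1, Seismometer 2 (subtract circle equations pairwise → linear system) gives (x, y) ≈ (-25.7, -61.5).
Distances from that point to each station vs reported:
  Seismometer 0: calculated 168.4 vs reported 168.4 → residual 0.0 km
  Seismometer 1: calculated 44.9 vs reported 44.9 → residual 0.0 km
  Seismometer 2: calculated 127.4 vs reported 127.4 → residual 0.0 km
  Seismometer 3: calculated 175.1 vs reported 202.3 → residual 27.2 km
Seismometer 0, Seismometer 1, Seismometer 2 are mutually consistent (residuals ≈ 0); Seismometer 3 is off by 27.2 km.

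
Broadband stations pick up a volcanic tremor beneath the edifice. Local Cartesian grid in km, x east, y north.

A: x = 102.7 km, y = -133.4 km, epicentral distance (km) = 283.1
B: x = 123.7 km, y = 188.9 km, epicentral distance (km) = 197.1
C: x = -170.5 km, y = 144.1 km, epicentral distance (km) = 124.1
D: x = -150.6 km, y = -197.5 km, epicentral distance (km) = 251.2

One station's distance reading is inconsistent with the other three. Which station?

Solve using three stations at a time. Using A, B, C (subtract circle equations pairwise → linear system) gives (x, y) ≈ (-53.5, 102.7).
Distances from that point to each station vs reported:
  A: calculated 283.1 vs reported 283.1 → residual 0.0 km
  B: calculated 197.1 vs reported 197.1 → residual 0.0 km
  C: calculated 124.1 vs reported 124.1 → residual 0.0 km
  D: calculated 315.5 vs reported 251.2 → residual 64.3 km
A, B, C are mutually consistent (residuals ≈ 0); D is off by 64.3 km.

D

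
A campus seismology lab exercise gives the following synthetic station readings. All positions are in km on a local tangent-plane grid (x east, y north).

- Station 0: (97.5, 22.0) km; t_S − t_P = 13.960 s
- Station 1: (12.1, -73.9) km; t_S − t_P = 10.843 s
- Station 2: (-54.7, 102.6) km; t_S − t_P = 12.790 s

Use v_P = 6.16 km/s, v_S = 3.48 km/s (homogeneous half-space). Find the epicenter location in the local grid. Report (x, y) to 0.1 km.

x ≈ -13.4 km, y ≈ 9.0 km

Distance from S−P lag: d = Δt · v_P v_S / (v_P − v_S) = Δt · (6.16·3.48)/(6.16−3.48) ≈ 7.9988·Δt.
So d_Station 0 = 111.66, d_Station 1 = 86.73, d_Station 2 = 102.30 km.
Circle about each station: (x − 97.5)² + (y − 22.0)² = 111.66²; (x − 12.1)² + (y + 73.9)² = 86.73²; (x + 54.7)² + (y − 102.6)² = 102.30².
Subtracting pairs of circle equations eliminates x²+y² and gives linear equations (the radical axes):
-170.8 x − 191.8 y = 563.23
-304.4 x + 161.2 y = 5531.27
Solving the 2×2 system: x ≈ -13.4, y ≈ 9.0 km.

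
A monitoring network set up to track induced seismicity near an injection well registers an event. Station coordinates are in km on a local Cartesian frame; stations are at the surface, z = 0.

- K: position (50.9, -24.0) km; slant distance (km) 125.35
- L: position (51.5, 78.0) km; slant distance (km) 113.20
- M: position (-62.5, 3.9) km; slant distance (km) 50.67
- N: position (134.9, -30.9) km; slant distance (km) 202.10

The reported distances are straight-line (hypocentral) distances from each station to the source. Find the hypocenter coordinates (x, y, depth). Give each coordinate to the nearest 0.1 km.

Each station gives a sphere (x−x_i)² + (y−y_i)² + z² = d_i² (stations at z=0).
Subtracting the K sphere from L and M: z² cancels, leaving linear equations in x and y:
1.2 x + 204.0 y = 8467.82
-226.8 x + 55.8 y = 13899.82
Solving: x ≈ -51.000, y ≈ 41.809 km (keep extra digits for the depth step; rounded: -51.0, 41.8).
Then from the K sphere: z² = 125.35² − (x − 50.9)² − (y + 24.0)² with x = -51.000, y = 41.809, so z ≈ 31.594 ≈ 31.6 km.
Check against N (with the unrounded solution): distance 202.10 ≈ 202.10 km. ✓

(-51.0, 41.8, 31.6)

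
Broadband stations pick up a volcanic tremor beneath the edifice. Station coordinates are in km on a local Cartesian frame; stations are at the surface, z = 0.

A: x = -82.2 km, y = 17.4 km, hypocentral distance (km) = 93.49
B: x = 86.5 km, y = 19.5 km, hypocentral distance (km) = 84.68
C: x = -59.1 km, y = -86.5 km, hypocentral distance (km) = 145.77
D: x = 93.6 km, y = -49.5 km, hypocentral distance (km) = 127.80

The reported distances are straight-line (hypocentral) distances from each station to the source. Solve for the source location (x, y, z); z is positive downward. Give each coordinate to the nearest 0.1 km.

x ≈ 6.5 km, y ≈ 42.8 km, depth ≈ 15.1 km

Each station gives a sphere (x−x_i)² + (y−y_i)² + z² = d_i² (stations at z=0).
Subtracting the A sphere from B and C: z² cancels, leaving linear equations in x and y:
337.4 x + 4.2 y = 2372.58
46.2 x − 207.8 y = -8593.05
Solving: x ≈ 6.499, y ≈ 42.797 km (keep extra digits for the depth step; rounded: 6.5, 42.8).
Then from the A sphere: z² = 93.49² − (x + 82.2)² − (y − 17.4)² with x = 6.499, y = 42.797, so z ≈ 15.095 ≈ 15.1 km.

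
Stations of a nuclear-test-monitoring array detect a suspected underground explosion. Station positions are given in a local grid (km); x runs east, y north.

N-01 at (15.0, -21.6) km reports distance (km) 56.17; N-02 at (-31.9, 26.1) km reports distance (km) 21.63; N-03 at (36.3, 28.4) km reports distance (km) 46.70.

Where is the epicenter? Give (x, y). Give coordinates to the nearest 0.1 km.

-10.4 km east, 28.5 km north

Circle about each station: (x − 15.0)² + (y + 21.6)² = 56.17²; (x + 31.9)² + (y − 26.1)² = 21.63²; (x − 36.3)² + (y − 28.4)² = 46.70².
Subtracting the N-01 equation from the N-02 and N-03 equations removes the quadratic terms:
-93.8 x + 95.4 y = 3694.47
42.6 x + 100.0 y = 2406.87
Solving the 2×2 system: x ≈ -10.4, y ≈ 28.5 km.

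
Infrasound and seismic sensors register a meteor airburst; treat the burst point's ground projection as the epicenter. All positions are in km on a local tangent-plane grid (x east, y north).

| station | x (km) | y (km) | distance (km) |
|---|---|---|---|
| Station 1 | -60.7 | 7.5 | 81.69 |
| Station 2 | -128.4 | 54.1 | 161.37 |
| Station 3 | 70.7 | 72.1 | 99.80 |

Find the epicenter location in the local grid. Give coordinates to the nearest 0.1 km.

(18.4, -12.9)

Circle about each station: (x + 60.7)² + (y − 7.5)² = 81.69²; (x + 128.4)² + (y − 54.1)² = 161.37²; (x − 70.7)² + (y − 72.1)² = 99.80².
Subtracting the Station 1 equation from the Station 2 and Station 3 equations removes the quadratic terms:
-135.4 x + 93.2 y = -3694.39
262.8 x + 129.2 y = 3169.38
Solving the 2×2 system: x ≈ 18.4, y ≈ -12.9 km.
Check against Station 1 (with the unrounded x, y): √((x + 60.7)²+(y − 7.5)²) = 81.69 ≈ 81.69 km. ✓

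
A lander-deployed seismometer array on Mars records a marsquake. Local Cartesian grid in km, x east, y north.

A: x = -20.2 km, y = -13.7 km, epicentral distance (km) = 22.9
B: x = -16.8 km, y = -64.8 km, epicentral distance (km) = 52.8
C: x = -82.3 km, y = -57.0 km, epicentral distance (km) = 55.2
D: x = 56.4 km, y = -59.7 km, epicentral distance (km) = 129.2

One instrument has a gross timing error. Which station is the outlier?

D

Solve using three stations at a time. Using A, B, C (subtract circle equations pairwise → linear system) gives (x, y) ≈ (-42.5, -18.7).
Distances from that point to each station vs reported:
  A: calculated 22.9 vs reported 22.9 → residual 0.0 km
  B: calculated 52.8 vs reported 52.8 → residual 0.0 km
  C: calculated 55.2 vs reported 55.2 → residual 0.0 km
  D: calculated 107.1 vs reported 129.2 → residual 22.1 km
A, B, C are mutually consistent (residuals ≈ 0); D is off by 22.1 km.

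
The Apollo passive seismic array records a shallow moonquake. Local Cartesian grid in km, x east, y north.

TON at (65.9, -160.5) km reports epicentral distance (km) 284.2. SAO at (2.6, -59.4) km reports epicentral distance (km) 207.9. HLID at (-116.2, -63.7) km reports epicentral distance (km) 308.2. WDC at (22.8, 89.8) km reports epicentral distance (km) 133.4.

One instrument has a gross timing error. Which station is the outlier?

Solve using three stations at a time. Using SAO, HLID, WDC (subtract circle equations pairwise → linear system) gives (x, y) ≈ (155.9, 81.0).
Distances from that point to each station vs reported:
  TON: calculated 257.7 vs reported 284.2 → residual 26.5 km
  SAO: calculated 207.9 vs reported 207.9 → residual 0.0 km
  HLID: calculated 308.2 vs reported 308.2 → residual 0.0 km
  WDC: calculated 133.4 vs reported 133.4 → residual 0.0 km
SAO, HLID, WDC are mutually consistent (residuals ≈ 0); TON is off by 26.5 km.

TON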